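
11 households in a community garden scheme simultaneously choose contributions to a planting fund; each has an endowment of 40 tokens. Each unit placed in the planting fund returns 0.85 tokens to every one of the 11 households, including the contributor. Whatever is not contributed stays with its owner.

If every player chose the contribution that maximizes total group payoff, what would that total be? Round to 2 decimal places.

Each contributed unit returns 9.350 to the group as a whole (0.85 to each of 11 players), which exceeds 1, so the social optimum is full contribution: group total = 9.350 × 440 = 4114.00.

4114.00 tokens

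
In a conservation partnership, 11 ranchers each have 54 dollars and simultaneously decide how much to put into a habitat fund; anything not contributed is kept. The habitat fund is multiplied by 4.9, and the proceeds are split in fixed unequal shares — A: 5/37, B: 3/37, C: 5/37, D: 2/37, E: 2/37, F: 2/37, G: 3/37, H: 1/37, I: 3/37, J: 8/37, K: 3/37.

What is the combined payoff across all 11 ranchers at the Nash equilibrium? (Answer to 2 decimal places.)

804.60 dollars

Each unit j contributes comes back to j as 4.9 × (j's share), so j prefers to contribute only if that share exceeds 1/4.9 = 0.2041; otherwise keeping the unit dominates.
J alone (share 8/37) is above the threshold, contributing 54; the remaining 10 contribute 0. Total contributed: 54.
The habitat fund pays out 4.9 × 54 = 264.60 in total (split across the unequal shares, but the aggregate is all that matters for the group sum).
The 10 free-riders keep 54 each, adding 540. Group total = 540 + 264.60 = 804.60.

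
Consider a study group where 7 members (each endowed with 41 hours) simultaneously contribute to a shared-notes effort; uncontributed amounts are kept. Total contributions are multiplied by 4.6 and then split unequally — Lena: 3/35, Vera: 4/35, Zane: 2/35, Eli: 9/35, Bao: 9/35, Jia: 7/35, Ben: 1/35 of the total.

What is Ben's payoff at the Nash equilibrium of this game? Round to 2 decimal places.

51.78 hours

A player with share s gets back 4.6·s per unit contributed, so full contribution is dominant for anyone with s > 1/4.6 = 0.2174 and zero contribution is dominant for anyone below.
The shares above 0.2174 belong to Eli and Bao, contributing 41 each; the remaining 5 contribute 0. Total contributed: 82.
Ben keeps 41 and receives 4.6 × 82 × 1/35 = 10.78 from the shared-notes effort, for a payoff of 51.78.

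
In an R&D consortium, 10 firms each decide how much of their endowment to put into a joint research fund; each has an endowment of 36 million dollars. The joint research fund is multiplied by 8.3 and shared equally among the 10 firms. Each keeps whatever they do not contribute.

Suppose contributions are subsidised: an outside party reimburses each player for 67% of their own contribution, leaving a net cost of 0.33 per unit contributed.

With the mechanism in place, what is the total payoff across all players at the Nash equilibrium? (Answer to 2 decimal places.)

With the mechanism, a contributed unit returns (8.3/10) / 0.33 = 2.5152 per unit of net cost to the contributor — now above 1 — so contributing fully is weakly dominant for every player.
At the Nash equilibrium everyone contributes 36. Group total payoff = 10 × (36 × 0.67 + 8.3 × 36) = 3229.20.

3229.20 million dollars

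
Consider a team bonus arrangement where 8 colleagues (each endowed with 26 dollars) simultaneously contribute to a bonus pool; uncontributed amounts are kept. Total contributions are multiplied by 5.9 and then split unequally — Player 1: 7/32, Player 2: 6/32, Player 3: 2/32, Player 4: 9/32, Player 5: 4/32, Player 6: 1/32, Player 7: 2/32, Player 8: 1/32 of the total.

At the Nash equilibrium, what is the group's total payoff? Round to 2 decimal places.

590.20 dollars

Each unit j contributes comes back to j as 5.9 × (j's share), so j prefers to contribute only if that share exceeds 1/5.9 = 0.1695; otherwise keeping the unit dominates.
Player 1, Player 2 and Player 4 clear that bar, contributing 26 each; the remaining 5 contribute 0. Total contributed: 78.
The bonus pool pays out 5.9 × 78 = 460.20 in total (split across the unequal shares, but the aggregate is all that matters for the group sum).
The 5 free-riders keep 26 each, adding 130. Group total = 130 + 460.20 = 590.20.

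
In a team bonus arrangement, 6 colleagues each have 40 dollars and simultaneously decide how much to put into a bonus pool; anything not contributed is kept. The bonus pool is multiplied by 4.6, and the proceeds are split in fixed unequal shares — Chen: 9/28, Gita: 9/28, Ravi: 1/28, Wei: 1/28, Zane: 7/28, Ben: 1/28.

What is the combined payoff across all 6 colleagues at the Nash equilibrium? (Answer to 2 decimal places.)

672.00 dollars

For player j, contributing a unit is worthwhile iff 4.6 × (j's share) ≥ 1, i.e. iff j's share is at least 0.2174.
Chen, Gita and Zane are above the threshold, contributing 40 each; the remaining 3 contribute 0. Total contributed: 120.
The bonus pool pays out 4.6 × 120 = 552.00 in total (split across the unequal shares, but the aggregate is all that matters for the group sum).
The 3 free-riders keep 40 each, adding 120. Group total = 120 + 552.00 = 672.00.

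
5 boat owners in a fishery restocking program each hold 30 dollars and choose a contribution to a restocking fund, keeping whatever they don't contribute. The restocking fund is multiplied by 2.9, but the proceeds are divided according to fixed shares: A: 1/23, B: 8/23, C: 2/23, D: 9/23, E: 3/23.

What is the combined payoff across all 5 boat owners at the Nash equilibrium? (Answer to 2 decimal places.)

Each unit j contributes comes back to j as 2.9 × (j's share), so j prefers to contribute only if that share exceeds 1/2.9 = 0.3448; otherwise keeping the unit dominates.
B and D clear that bar, contributing 30 each; the remaining 3 contribute 0. Total contributed: 60.
The restocking fund pays out 2.9 × 60 = 174.00 in total (split across the unequal shares, but the aggregate is all that matters for the group sum).
The 3 free-riders keep 30 each, adding 90. Group total = 90 + 174.00 = 264.00.

264.00 dollars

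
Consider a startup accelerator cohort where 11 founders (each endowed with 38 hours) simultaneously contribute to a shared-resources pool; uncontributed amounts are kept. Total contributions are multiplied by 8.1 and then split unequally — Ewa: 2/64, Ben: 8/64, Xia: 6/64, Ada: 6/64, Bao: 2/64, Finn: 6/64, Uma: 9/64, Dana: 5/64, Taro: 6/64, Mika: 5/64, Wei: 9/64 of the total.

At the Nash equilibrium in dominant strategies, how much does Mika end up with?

110.14 hours

Each unit j contributes comes back to j as 8.1 × (j's share), so j prefers to contribute only if that share exceeds 1/8.1 = 0.1235; otherwise keeping the unit dominates.
Ben, Uma and Wei clear that bar, contributing 38 each; the remaining 8 contribute 0. Total contributed: 114.
Mika keeps 38 and receives 8.1 × 114 × 5/64 = 72.14 from the shared-resources pool, for a payoff of 110.14.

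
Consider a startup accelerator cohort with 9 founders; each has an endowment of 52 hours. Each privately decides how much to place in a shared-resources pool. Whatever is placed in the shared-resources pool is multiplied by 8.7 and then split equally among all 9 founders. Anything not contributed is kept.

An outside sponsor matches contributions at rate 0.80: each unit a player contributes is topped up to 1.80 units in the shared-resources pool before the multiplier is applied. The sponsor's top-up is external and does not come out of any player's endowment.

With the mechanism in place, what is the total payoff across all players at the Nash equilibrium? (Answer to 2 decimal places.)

With the mechanism, a contributed unit returns 8.7 × 1.80 / 9 = 1.7400 per unit of net cost to the contributor — now above 1 — so contributing fully is weakly dominant for every player.
At the Nash equilibrium everyone contributes 52. Group total payoff = 8.7 × 1.80 × 468 = 7328.88.

7328.88 hours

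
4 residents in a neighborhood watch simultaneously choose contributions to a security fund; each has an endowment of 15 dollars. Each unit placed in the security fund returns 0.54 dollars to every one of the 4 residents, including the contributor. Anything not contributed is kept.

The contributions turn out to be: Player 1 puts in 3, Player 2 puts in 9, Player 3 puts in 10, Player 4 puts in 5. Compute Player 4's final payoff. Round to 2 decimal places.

Total contributed: 3 + 9 + 10 + 5 = 27.
Each receives 0.54 × 27 = 14.58 from the security fund.
Player 4 keeps 15 − 5 = 10, so Player 4's payoff is 10 + 14.58 = 24.58.

24.58 dollars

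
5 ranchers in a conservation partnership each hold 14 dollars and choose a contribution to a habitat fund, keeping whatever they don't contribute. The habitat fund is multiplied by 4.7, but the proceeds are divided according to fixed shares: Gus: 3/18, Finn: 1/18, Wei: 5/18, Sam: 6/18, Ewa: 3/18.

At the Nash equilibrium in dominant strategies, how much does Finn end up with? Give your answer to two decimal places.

21.31 dollars

Each unit j contributes comes back to j as 4.7 × (j's share), so j prefers to contribute only if that share exceeds 1/4.7 = 0.2128; otherwise keeping the unit dominates.
Wei and Sam are above the threshold, contributing 14 each; the remaining 3 contribute 0. Total contributed: 28.
Finn keeps 14 and receives 4.7 × 28 × 1/18 = 7.31 from the habitat fund, for a payoff of 21.31.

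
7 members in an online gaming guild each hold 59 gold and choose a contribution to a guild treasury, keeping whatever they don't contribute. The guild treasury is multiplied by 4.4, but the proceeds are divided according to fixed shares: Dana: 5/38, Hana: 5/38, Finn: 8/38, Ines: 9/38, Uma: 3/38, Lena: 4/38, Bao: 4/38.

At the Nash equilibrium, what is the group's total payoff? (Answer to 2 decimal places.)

613.60 gold

A player with share s gets back 4.4·s per unit contributed, so full contribution is dominant for anyone with s > 1/4.4 = 0.2273 and zero contribution is dominant for anyone below.
Only Ines (9/38) clears that bar, contributing 59; the remaining 6 contribute 0. Total contributed: 59.
The guild treasury pays out 4.4 × 59 = 259.60 in total (split across the unequal shares, but the aggregate is all that matters for the group sum).
The 6 free-riders keep 59 each, adding 354. Group total = 354 + 259.60 = 613.60.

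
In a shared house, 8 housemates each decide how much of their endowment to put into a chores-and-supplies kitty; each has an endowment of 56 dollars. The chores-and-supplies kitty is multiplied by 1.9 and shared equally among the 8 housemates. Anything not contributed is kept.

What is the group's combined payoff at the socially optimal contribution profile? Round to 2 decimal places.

Each contributed unit returns 1.900 to the group as a whole (0.2375 to each of 8 players), which exceeds 1, so the social optimum is full contribution: group total = 1.900 × 448 = 851.20.

851.20 dollars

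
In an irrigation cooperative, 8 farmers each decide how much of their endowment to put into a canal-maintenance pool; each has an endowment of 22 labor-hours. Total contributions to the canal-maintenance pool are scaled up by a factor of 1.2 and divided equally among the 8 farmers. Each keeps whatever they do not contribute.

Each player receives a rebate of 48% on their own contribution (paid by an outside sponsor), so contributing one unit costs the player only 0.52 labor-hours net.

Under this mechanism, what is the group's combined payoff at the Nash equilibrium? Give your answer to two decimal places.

176.00 labor-hours

With the mechanism, a contributed unit returns (1.2/8) / 0.52 = 0.2885 per unit of net cost — still below 1 — so contributing 0 remains dominant for every player.
Everyone keeps their endowment and the group total is 8 × 22 = 176.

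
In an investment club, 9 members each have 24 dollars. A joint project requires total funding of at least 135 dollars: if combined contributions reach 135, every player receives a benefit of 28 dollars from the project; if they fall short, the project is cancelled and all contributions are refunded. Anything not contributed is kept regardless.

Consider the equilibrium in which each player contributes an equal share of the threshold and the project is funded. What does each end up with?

Equal share of the threshold: 135/9 = 15.
At this profile no one gains by cutting their contribution: any cut drops the total below 135, the project is cancelled, contributions are refunded, and the deviator ends with 24, which is less than 24 − 15 + 28 = 37. Contributing more than 15 just wastes the excess. So contributing exactly 15 is a best response.
Each player's payoff: 24 − 15 + 28 = 37.

37 dollars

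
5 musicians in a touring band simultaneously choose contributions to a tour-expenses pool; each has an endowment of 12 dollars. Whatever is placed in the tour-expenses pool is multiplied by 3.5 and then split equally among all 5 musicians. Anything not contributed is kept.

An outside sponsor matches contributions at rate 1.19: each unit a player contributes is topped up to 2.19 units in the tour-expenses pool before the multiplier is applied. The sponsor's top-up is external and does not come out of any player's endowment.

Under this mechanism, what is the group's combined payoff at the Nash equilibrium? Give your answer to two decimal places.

459.90 dollars

The effective private return per unit is now 3.5 × 2.19 / 5 = 1.5330 > 1, so every player's dominant strategy flips to full contribution.
So the Nash equilibrium is full contribution by all 5; the group earns 3.5 × 2.19 × 60 = 459.90.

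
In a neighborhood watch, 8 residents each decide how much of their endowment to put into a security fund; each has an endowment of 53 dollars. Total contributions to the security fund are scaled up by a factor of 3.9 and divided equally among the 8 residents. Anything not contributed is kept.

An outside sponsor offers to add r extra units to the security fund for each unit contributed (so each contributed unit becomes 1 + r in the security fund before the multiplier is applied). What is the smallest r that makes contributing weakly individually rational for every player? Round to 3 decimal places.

1.051

With matching at rate r, one contributed unit becomes (1 + r) in the security fund and returns 3.9 × (1 + r) / 8 to the contributor.
Setting this equal to 1: 1 + r = 8/3.9 = 2.0513.
So the minimum matching rate is r = 2.0513 − 1 = 1.051.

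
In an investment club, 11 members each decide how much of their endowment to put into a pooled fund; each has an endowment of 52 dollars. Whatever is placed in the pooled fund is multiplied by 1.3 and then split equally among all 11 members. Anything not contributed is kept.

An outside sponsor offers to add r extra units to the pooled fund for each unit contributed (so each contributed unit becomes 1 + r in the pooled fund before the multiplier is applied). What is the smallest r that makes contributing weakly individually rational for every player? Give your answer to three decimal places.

With matching at rate r, one contributed unit becomes (1 + r) in the pooled fund and returns 1.3 × (1 + r) / 11 to the contributor.
Setting this equal to 1: 1 + r = 11/1.3 = 8.4615.
So the minimum matching rate is r = 8.4615 − 1 = 7.462.

7.462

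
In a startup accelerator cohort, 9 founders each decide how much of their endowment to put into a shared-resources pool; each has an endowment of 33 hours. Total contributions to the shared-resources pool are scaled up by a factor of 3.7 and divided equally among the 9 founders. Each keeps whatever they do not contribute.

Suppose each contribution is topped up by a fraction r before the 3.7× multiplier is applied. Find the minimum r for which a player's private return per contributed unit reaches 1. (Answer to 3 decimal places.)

With matching at rate r, one contributed unit becomes (1 + r) in the shared-resources pool and returns 3.7 × (1 + r) / 9 to the contributor.
Setting this equal to 1: 1 + r = 9/3.7 = 2.4324.
So the minimum matching rate is r = 2.4324 − 1 = 1.432.

1.432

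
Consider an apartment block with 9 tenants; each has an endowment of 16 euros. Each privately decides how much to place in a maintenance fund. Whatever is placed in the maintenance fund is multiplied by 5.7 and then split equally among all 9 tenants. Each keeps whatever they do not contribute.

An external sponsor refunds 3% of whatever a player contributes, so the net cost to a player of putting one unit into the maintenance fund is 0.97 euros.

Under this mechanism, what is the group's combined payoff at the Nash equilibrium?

144.00 euros

Even with the mechanism, each unit contributed returns only (5.7/9) / 0.97 = 0.6529 per unit of net cost, so contributing nothing is still dominant.
At the Nash equilibrium no one contributes; group total payoff = 9 × 16 = 144.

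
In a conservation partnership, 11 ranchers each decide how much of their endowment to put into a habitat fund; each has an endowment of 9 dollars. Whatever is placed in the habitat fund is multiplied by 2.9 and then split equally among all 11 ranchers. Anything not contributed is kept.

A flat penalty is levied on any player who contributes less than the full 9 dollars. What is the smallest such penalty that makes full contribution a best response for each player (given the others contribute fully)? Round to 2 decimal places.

Given the others contribute fully, the best deviation is to contribute 0 (any partial contribution still incurs the fine and gives up units whose private return 0.2636 is below 1).
Deviating from 9 to 0 saves 9 dollars but forfeits the deviator's share of the drop in the habitat fund: 2.9/11 × 9 = 2.37.
So the deviation gain is 9 − 2.37 = 6.63, and the fine must be at least 6.63 dollars to wipe it out.

6.63 dollars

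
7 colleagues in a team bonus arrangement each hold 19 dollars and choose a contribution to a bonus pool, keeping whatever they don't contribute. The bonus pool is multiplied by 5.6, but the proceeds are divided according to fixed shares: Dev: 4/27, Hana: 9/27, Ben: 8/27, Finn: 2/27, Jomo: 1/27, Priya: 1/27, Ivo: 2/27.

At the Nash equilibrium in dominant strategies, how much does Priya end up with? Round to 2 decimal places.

26.88 dollars

Each unit j contributes comes back to j as 5.6 × (j's share), so j prefers to contribute only if that share exceeds 1/5.6 = 0.1786; otherwise keeping the unit dominates.
The shares above 0.1786 belong to Hana and Ben, contributing 19 each; the remaining 5 contribute 0. Total contributed: 38.
Priya keeps 19 and receives 5.6 × 38 × 1/27 = 7.88 from the bonus pool, for a payoff of 26.88.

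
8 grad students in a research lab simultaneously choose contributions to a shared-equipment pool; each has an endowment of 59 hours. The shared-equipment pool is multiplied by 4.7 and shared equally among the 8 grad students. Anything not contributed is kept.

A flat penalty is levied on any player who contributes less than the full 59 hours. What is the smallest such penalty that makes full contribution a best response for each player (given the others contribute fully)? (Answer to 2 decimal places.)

Given the others contribute fully, the best deviation is to contribute 0 (any partial contribution still incurs the fine and gives up units whose private return 0.5875 is below 1).
Deviating from 59 to 0 saves 59 hours but forfeits the deviator's share of the drop in the shared-equipment pool: 4.7/8 × 59 = 34.66.
So the deviation gain is 59 − 34.66 = 24.34, and the fine must be at least 24.34 hours to wipe it out.

24.34 hours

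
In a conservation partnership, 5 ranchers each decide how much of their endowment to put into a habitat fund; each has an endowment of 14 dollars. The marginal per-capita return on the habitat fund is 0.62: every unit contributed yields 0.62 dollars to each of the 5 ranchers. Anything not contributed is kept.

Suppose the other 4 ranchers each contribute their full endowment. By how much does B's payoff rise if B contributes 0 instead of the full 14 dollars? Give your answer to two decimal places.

5.32 dollars

Switching from a contribution of 14 to 0 lets B keep an extra 14 dollars, but lowers the habitat fund by 14, which costs B their own share of that drop: 0.62 × 14 = 8.68.
Net gain = 14 − 8.68 = 5.32. The private return per contributed unit (0.62) is below 1, so free-riding is indeed the best response regardless of what the others do.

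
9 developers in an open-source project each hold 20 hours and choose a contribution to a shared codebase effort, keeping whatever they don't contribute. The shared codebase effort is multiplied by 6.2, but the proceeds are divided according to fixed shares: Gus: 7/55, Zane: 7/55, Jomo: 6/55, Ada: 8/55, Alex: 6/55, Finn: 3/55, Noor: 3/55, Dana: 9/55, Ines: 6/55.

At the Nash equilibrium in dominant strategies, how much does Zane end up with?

For player j, contributing a unit is worthwhile iff 6.2 × (j's share) ≥ 1, i.e. iff j's share is at least 0.1613.
Dana alone (share 9/55) is above the threshold, contributing 20; the remaining 8 contribute 0. Total contributed: 20.
Zane keeps 20 and receives 6.2 × 20 × 7/55 = 15.78 from the shared codebase effort, for a payoff of 35.78.

35.78 hours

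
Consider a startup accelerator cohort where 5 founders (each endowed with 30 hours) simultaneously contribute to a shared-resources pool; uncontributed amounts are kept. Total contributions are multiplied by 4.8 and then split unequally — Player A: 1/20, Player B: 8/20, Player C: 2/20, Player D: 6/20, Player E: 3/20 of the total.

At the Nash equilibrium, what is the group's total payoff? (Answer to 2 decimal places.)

378.00 hours

For player j, contributing a unit is worthwhile iff 4.8 × (j's share) ≥ 1, i.e. iff j's share is at least 0.2083.
Player B and Player D clear that bar, contributing 30 each; the remaining 3 contribute 0. Total contributed: 60.
The shared-resources pool pays out 4.8 × 60 = 288.00 in total (split across the unequal shares, but the aggregate is all that matters for the group sum).
The 3 free-riders keep 30 each, adding 90. Group total = 90 + 288.00 = 378.00.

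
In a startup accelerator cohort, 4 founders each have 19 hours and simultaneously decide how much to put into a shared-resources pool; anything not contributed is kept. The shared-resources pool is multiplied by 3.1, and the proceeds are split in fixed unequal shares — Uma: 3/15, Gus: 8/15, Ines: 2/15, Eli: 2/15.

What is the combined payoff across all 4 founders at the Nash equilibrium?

115.90 hours

Each unit j contributes comes back to j as 3.1 × (j's share), so j prefers to contribute only if that share exceeds 1/3.1 = 0.3226; otherwise keeping the unit dominates.
The only share above 0.3226 is Gus's 8/15, contributing 19; the remaining 3 contribute 0. Total contributed: 19.
The shared-resources pool pays out 3.1 × 19 = 58.90 in total (split across the unequal shares, but the aggregate is all that matters for the group sum).
The 3 free-riders keep 19 each, adding 57. Group total = 57 + 58.90 = 115.90.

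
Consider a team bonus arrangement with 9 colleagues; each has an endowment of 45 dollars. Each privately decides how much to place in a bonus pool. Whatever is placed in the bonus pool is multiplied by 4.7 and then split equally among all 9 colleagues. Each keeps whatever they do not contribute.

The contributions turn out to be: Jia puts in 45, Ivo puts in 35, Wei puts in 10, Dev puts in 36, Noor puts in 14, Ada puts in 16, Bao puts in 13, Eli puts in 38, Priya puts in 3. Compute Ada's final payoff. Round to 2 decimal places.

138.67 dollars

Total contributed: 45 + 35 + 10 + 36 + 14 + 16 + 13 + 38 + 3 = 210.
Each receives 4.7 × 210 / 9 = 109.67 from the bonus pool.
Ada keeps 45 − 16 = 29, so Ada's payoff is 29 + 109.67 = 138.67.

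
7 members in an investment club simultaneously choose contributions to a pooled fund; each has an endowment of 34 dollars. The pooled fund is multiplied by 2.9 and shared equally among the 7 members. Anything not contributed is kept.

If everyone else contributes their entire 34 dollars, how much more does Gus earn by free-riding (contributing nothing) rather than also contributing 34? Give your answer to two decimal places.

Switching from a contribution of 34 to 0 lets Gus keep an extra 34 dollars, but lowers the pooled fund by 34, which costs Gus their own share of that drop: 2.9/7 × 34 = 14.09.
Net gain = 34 − 14.09 = 19.91. The private return per contributed unit (0.4143) is below 1, so free-riding is indeed the best response regardless of what the others do.

19.91 dollars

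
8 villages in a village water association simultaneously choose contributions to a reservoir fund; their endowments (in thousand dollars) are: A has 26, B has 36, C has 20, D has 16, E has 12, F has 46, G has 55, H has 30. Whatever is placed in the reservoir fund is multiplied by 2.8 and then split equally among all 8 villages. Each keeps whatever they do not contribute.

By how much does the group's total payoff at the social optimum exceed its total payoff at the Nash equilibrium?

433.80 thousand dollars

The private return per contributed unit is 2.8/8 = 0.3500 < 1 for every player regardless of endowment, so the Nash equilibrium is zero contribution and the group total is Σ E_j = 26 + 36 + 20 + 16 + 12 + 46 + 55 + 30 = 241.
Each contributed unit returns 2.800 to the group, so the social optimum is full contribution by everyone: group total = 2.800 × 241 = 674.80.
Efficiency loss = (2.800 − 1) × 241 = 433.80.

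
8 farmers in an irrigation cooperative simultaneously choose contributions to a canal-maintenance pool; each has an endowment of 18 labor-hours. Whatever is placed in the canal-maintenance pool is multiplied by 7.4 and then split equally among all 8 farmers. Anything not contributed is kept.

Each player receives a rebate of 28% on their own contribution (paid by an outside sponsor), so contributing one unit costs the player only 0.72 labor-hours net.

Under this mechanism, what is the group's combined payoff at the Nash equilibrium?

1105.92 labor-hours

With the mechanism, a contributed unit returns (7.4/8) / 0.72 = 1.2847 per unit of net cost to the contributor — now above 1 — so contributing fully is weakly dominant for every player.
So the Nash equilibrium is full contribution by all 8; the group earns 8 × (18 × 0.28 + 7.4 × 18) = 1105.92.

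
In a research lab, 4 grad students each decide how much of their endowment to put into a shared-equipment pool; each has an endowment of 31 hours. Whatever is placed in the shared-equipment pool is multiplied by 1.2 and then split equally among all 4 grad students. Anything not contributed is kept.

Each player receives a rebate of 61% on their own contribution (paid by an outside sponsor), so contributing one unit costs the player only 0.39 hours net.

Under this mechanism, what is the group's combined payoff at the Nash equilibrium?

The effective private return is (1.2/4) / 0.39 = 0.7692, which is still under 1, so the mechanism doesn't change anyone's dominant strategy: zero contribution.
Everyone keeps their endowment and the group total is 4 × 31 = 124.

124.00 hours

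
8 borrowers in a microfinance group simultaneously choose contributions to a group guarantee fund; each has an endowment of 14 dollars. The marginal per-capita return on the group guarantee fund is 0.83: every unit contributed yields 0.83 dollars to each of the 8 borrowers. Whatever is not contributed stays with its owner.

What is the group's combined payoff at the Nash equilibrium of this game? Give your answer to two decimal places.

The private return per contributed unit is 0.83 < 1, so contributing 0 is dominant for every player. At the Nash equilibrium everyone keeps their 14, and the group total is 8 × 14 = 112.

112.00 dollars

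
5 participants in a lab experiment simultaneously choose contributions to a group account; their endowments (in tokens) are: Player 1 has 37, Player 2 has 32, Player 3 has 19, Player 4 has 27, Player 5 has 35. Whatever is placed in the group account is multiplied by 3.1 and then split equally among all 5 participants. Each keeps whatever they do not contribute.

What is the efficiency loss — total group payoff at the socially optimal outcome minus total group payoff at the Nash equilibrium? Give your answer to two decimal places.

315.00 tokens

The private return per contributed unit is 3.1/5 = 0.6200 < 1 for every player regardless of endowment, so the Nash equilibrium is zero contribution and the group total is Σ E_j = 37 + 32 + 19 + 27 + 35 = 150.
Each contributed unit returns 3.100 to the group, so the social optimum is full contribution by everyone: group total = 3.100 × 150 = 465.00.
Efficiency loss = (3.100 − 1) × 150 = 315.00.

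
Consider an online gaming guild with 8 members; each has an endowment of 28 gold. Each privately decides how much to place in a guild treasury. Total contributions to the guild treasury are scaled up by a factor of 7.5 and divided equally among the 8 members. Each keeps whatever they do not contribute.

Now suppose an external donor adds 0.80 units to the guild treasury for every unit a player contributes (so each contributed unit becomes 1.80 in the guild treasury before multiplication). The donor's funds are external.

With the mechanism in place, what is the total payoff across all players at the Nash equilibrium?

3024.00 gold

Under the mechanism each unit contributed yields 7.5 × 1.80 / 8 = 1.6875 back to its contributor per unit of net cost, which exceeds 1, making full contribution the dominant choice for everyone.
So the Nash equilibrium is full contribution by all 8; the group earns 7.5 × 1.80 × 224 = 3024.00.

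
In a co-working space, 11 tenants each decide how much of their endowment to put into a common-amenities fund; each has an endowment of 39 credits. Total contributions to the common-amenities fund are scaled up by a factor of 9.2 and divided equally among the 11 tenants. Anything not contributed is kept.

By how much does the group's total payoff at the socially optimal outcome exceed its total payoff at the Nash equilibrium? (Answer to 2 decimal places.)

3517.80 credits

Each contributed unit returns 9.2/11 = 0.8364 to its contributor — below 1 — so contributing 0 is dominant for every player. At the Nash equilibrium everyone keeps their 39, and the group total is 11 × 39 = 429.
Each contributed unit returns 9.200 to the group as a whole (0.8364 to each of 11 players), which exceeds 1, so the social optimum is full contribution: group total = 9.200 × 429 = 3946.80.
Efficiency loss = 3946.80 − 429 = 3517.80.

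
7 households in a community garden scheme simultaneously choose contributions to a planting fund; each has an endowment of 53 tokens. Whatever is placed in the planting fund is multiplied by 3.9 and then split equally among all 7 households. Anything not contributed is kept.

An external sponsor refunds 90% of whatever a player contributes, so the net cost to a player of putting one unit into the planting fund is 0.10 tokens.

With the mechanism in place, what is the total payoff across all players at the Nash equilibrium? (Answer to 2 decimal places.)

The effective private return per unit is now (3.9/7) / 0.10 = 5.5714 > 1, so every player's dominant strategy flips to full contribution.
At the Nash equilibrium everyone contributes 53. Group total payoff = 7 × (53 × 0.90 + 3.9 × 53) = 1780.80.

1780.80 tokens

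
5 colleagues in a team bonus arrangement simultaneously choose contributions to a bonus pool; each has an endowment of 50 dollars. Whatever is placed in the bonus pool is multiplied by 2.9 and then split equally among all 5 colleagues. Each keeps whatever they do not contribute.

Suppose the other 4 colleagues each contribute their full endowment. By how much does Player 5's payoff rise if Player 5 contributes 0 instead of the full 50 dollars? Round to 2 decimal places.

21.00 dollars

Switching from a contribution of 50 to 0 lets Player 5 keep an extra 50 dollars, but lowers the bonus pool by 50, which costs Player 5 their own share of that drop: 2.9/5 × 50 = 29.00.
Net gain = 50 − 29.00 = 21.00. The private return per contributed unit (0.5800) is below 1, so free-riding is indeed the best response regardless of what the others do.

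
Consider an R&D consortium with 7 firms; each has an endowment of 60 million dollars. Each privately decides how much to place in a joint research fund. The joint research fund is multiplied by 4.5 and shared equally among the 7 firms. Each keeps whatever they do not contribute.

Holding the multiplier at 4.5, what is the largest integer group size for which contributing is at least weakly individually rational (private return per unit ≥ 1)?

4

Private return per unit is 4.5/(group size), which is ≥ 1 whenever the group size is ≤ 4.5.
The largest such integer is 4.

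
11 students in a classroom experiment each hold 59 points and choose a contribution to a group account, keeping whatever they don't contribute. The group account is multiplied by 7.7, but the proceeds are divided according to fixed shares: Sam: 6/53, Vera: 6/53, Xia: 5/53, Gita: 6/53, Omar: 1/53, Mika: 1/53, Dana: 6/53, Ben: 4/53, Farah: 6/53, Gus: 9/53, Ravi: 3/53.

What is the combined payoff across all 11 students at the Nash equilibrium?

A player with share s gets back 7.7·s per unit contributed, so full contribution is dominant for anyone with s > 1/7.7 = 0.1299 and zero contribution is dominant for anyone below.
Only Gus (9/53) clears that bar, contributing 59; the remaining 10 contribute 0. Total contributed: 59.
The group account pays out 7.7 × 59 = 454.30 in total (split across the unequal shares, but the aggregate is all that matters for the group sum).
The 10 free-riders keep 59 each, adding 590. Group total = 590 + 454.30 = 1044.30.

1044.30 points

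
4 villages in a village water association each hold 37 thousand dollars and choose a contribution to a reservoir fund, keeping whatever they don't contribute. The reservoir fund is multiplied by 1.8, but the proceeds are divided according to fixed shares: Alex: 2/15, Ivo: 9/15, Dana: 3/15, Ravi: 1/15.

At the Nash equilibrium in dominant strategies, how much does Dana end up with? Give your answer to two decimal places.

50.32 thousand dollars

Player j's private return per contributed unit is 1.8 × (j's share). Contributing is weakly dominant for j when that share is at least 1/1.8 = 0.5556, and contributing 0 is dominant otherwise.
The only share above 0.5556 is Ivo's 9/15, contributing 37; the remaining 3 contribute 0. Total contributed: 37.
Dana keeps 37 and receives 1.8 × 37 × 3/15 = 13.32 from the reservoir fund, for a payoff of 50.32.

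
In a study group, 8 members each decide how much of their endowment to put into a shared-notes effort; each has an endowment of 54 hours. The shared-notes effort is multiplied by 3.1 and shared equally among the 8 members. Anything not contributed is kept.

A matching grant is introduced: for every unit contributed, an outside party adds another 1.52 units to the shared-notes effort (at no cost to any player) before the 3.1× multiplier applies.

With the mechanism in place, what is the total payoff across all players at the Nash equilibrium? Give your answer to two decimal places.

Even with the mechanism, each unit contributed returns only 3.1 × 2.52 / 8 = 0.9765 per unit of net cost, so contributing nothing is still dominant.
Everyone keeps their endowment and the group total is 8 × 54 = 432.

432.00 hours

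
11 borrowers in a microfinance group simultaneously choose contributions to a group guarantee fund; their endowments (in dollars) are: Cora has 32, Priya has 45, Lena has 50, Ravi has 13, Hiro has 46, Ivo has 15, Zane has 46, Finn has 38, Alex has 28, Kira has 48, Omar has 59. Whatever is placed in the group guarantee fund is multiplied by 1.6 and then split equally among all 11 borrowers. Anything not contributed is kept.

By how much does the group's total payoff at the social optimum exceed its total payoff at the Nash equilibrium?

The private return per contributed unit is 1.6/11 = 0.1455 < 1 for every player regardless of endowment, so the Nash equilibrium is zero contribution and the group total is Σ E_j = 32 + 45 + 50 + 13 + 46 + 15 + 46 + 38 + 28 + 48 + 59 = 420.
Each contributed unit returns 1.600 to the group, so the social optimum is full contribution by everyone: group total = 1.600 × 420 = 672.00.
Efficiency loss = (1.600 − 1) × 420 = 252.00.

252.00 dollars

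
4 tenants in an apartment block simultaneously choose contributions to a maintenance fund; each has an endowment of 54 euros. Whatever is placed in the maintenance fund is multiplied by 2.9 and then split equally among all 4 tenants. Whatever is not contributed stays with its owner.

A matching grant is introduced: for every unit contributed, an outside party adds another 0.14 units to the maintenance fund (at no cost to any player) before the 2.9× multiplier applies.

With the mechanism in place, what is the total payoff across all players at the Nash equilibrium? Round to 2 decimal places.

With the mechanism, a contributed unit returns 2.9 × 1.14 / 4 = 0.8265 per unit of net cost — still below 1 — so contributing 0 remains dominant for every player.
Everyone keeps their endowment and the group total is 4 × 54 = 216.

216.00 euros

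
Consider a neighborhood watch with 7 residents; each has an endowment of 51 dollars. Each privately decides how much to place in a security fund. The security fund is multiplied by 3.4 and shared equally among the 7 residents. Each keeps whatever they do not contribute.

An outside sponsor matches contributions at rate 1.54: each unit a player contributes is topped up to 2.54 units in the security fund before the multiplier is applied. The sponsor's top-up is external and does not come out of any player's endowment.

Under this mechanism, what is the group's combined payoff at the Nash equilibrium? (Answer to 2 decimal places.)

3083.05 dollars

With the mechanism, a contributed unit returns 3.4 × 2.54 / 7 = 1.2337 per unit of net cost to the contributor — now above 1 — so contributing fully is weakly dominant for every player.
So the Nash equilibrium is full contribution by all 7; the group earns 3.4 × 2.54 × 357 = 3083.05.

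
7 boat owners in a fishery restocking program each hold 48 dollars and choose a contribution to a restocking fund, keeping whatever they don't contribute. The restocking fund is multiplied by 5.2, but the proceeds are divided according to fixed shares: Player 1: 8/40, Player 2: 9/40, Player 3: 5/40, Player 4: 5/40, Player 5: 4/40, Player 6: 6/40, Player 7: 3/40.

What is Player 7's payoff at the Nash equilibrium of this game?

A player with share s gets back 5.2·s per unit contributed, so full contribution is dominant for anyone with s > 1/5.2 = 0.1923 and zero contribution is dominant for anyone below.
Player 1 and Player 2 clear that bar, contributing 48 each; the remaining 5 contribute 0. Total contributed: 96.
Player 7 keeps 48 and receives 5.2 × 96 × 3/40 = 37.44 from the restocking fund, for a payoff of 85.44.

85.44 dollars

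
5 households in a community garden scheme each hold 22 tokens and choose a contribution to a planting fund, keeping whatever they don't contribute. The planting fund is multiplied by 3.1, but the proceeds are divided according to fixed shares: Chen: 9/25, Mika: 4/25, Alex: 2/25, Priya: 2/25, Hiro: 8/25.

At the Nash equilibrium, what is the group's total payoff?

For player j, contributing a unit is worthwhile iff 3.1 × (j's share) ≥ 1, i.e. iff j's share is at least 0.3226.
Chen alone (share 9/25) is above the threshold, contributing 22; the remaining 4 contribute 0. Total contributed: 22.
The planting fund pays out 3.1 × 22 = 68.20 in total (split across the unequal shares, but the aggregate is all that matters for the group sum).
The 4 free-riders keep 22 each, adding 88. Group total = 88 + 68.20 = 156.20.

156.20 tokens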